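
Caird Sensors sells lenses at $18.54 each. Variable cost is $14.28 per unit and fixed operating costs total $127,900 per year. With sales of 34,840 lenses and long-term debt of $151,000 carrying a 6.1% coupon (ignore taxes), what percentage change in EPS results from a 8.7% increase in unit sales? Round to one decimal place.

+114.2%

At 34,840 units, contribution = 34,840 × $4.26 = $148,418.40.
Subtracting fixed costs: EBIT = $148,418.40 − $127,900 = $20,518.40.
After interest of $9,211.00, pre-tax earnings = $11,307.40.
Degree of combined leverage = contribution ÷ (EBIT − I) = $148,418.40 ÷ $11,307.40 = 13.1258.
%ΔEPS = DCL × %ΔSales = 13.1258 × +8.7% = +114.2%.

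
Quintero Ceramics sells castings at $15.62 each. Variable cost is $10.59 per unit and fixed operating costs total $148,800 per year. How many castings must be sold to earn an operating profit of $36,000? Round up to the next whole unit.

Each unit contributes $15.62 − $10.59 = $5.03.
Required volume = (fixed costs + target profit) ÷ CM = ($148,800 + $36,000) ÷ $5.03 = 36,739.56, so 36,740 castings.

36,740 castings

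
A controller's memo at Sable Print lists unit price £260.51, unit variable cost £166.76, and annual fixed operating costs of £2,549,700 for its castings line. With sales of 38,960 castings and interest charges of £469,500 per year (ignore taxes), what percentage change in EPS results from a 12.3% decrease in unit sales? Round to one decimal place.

-70.9%

Contribution at this volume is 38,960 × £93.75 = £3,652,500.00.
EBIT = £3,652,500.00 − £2,549,700 = £1,102,800.00.
Interest = £469,500.00, so EBIT − I = £633,300.00.
DCL = total CM / (EBIT − I) = £3,652,500.00 / £633,300.00 = 5.7674.
EPS therefore changes by 5.7674 × (-12.3%) = -70.9%.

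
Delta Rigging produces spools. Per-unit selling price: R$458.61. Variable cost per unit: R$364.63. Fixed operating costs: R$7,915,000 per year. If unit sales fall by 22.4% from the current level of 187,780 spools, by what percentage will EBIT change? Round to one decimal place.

-40.6%

At 187,780 units, contribution = 187,780 × R$93.98 = R$17,647,564.40.
Operating income = contribution − fixed costs = R$17,647,564.40 − R$7,915,000 = R$9,732,564.40.
Degree of operating leverage = R$17,647,564.40 / R$9,732,564.40 = 1.8132.
So EBIT moves 1.8132 × (-22.4%) = -40.6%.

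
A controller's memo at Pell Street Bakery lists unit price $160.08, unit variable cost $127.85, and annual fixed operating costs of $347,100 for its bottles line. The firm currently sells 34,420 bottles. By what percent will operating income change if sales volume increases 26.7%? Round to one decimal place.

Total contribution margin = 34,420 × $32.23 = $1,109,356.60.
Operating income = contribution − fixed costs = $1,109,356.60 − $347,100 = $762,256.60.
DOL = contribution ÷ EBIT = $1,109,356.60 ÷ $762,256.60 = 1.4554.
%ΔEBIT = DOL × %ΔSales = 1.4554 × +26.7% = +38.9%.

+38.9%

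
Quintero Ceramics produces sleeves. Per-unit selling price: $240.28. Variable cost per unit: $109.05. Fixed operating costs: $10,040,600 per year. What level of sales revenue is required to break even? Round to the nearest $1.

$18,384,176

CM per unit = $240.28 − $109.05 = $131.23; CM ratio = $131.23 / $240.28 = 0.5462.
Break-even sales = FC ÷ CM ratio = $10,040,600 × $240.28 / $131.23 = $18,384,176.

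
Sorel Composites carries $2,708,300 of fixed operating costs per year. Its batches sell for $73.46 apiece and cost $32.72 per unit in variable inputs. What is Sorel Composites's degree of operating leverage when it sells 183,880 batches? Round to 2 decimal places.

Total contribution margin = 183,880 × $40.74 = $7,491,271.20.
Subtracting fixed costs: EBIT = $7,491,271.20 − $2,708,300 = $4,782,971.20.
DOL = contribution ÷ EBIT = $7,491,271.20 ÷ $4,782,971.20 = 1.5662.

1.57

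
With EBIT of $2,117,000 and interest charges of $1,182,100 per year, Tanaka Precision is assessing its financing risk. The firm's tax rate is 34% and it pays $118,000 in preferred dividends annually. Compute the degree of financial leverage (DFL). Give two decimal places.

Annual interest charges come to $1,182,100.00.
Pre-tax preferred-dividend burden = $118,000 ÷ (1 − 0.34) = $178,787.88.
DFL = EBIT ÷ [EBIT − I − D_p/(1−t)] = $2,117,000 ÷ [$2,117,000 − $1,182,100.00 − $178,787.88] = $2,117,000 ÷ $756,112.12 = 2.7998.

2.80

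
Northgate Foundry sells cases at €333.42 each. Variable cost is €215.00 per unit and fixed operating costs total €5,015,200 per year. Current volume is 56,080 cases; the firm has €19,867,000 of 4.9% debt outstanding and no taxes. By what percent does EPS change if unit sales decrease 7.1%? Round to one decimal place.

-72.3%

At 56,080 units, contribution = 56,080 × €118.42 = €6,640,993.60.
Operating income = contribution − fixed costs = €6,640,993.60 − €5,015,200 = €1,625,793.60.
Interest = €973,483.00, so EBIT − I = €652,310.60.
Degree of combined leverage = contribution ÷ (EBIT − I) = €6,640,993.60 ÷ €652,310.60 = 10.1807.
%ΔEPS = DCL × %ΔSales = 10.1807 × -7.1% = -72.3%.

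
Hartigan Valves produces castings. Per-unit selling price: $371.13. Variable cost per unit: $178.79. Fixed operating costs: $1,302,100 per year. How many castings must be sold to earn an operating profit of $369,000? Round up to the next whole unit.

8,689 castings

Unit CM = price − variable cost = $371.13 − $178.79 = $192.34.
Required volume = (fixed costs + target profit) ÷ CM = ($1,302,100 + $369,000) ÷ $192.34 = 8,688.26, so 8,689 castings.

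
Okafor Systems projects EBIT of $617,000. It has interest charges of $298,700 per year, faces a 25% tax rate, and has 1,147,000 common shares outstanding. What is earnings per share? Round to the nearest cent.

Interest = $298,700.00, so EBT = $617,000 − $298,700.00 = $318,300.00.
After tax at 25%: net income = $318,300.00 × 0.75 = $238,725.00.
Per share: $238,725.00 / 1,147,000 shares = $0.21.

$0.21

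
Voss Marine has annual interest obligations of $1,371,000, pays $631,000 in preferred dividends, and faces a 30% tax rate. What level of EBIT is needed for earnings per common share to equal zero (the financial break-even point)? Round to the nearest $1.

Grossing the preferred dividend up to pre-tax terms: $631,000 / (1 − 0.30) = $901,428.57.
Financial break-even EBIT = interest + D_p ÷ (1 − t) = $1,371,000 + $901,428.57 = $2,272,428.57.

$2,272,429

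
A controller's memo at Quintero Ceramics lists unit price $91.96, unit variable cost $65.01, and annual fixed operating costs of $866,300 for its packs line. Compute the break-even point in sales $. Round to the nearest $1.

CM per unit = $91.96 − $65.01 = $26.95; CM ratio = $26.95 / $91.96 = 0.2931.
Break-even revenue = fixed costs × price ÷ CM = $866,300 × $91.96 ÷ $26.95 = $2,956,028.

$2,956,028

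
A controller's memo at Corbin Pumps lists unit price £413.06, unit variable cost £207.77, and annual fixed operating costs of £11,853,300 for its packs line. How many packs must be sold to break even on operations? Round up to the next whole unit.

Unit CM = price − variable cost = £413.06 − £207.77 = £205.29.
Units to break even: £11,853,300 ÷ £205.29 = 57,739.30, rounded up to 57,740.

57,740 packs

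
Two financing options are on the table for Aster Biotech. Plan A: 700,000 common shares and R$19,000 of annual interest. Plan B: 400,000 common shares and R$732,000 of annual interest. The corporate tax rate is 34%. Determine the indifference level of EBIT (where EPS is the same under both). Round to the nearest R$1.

At indifference, (EBIT − 19,000)(1 − t)/700,000 = (EBIT − 732,000)(1 − t)/400,000.
Cancelling (1 − t) and cross-multiplying: 400,000·(EBIT − 19,000) = 700,000·(EBIT − 732,000).
EBIT × (700,000 − 400,000) = 732,000 × 700,000 − 19,000 × 400,000 = 504,800,000,000, so EBIT = 504,800,000,000 ÷ 300,000 = 1,682,666.67.

R$1,682,667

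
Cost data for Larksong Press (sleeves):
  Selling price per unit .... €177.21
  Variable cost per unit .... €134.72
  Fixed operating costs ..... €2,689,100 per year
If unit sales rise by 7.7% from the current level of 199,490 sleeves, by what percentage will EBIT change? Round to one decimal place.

+11.3%

Contribution at this volume is 199,490 × €42.49 = €8,476,330.10.
Operating income = contribution − fixed costs = €8,476,330.10 − €2,689,100 = €5,787,230.10.
Degree of operating leverage = €8,476,330.10 / €5,787,230.10 = 1.4647.
So EBIT moves 1.4647 × (+7.7%) = +11.3%.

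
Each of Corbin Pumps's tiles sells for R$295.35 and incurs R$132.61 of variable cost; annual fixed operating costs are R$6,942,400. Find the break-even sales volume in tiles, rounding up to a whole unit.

42,660 tiles

Each unit contributes R$295.35 − R$132.61 = R$162.74.
Break-even volume = fixed costs ÷ CM per unit = R$6,942,400 ÷ R$162.74 = 42,659.46, so 42,660 tiles.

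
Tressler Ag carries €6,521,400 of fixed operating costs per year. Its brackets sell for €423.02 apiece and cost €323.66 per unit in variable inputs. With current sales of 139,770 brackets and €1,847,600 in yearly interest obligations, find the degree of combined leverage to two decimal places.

Contribution at this volume is 139,770 × €99.36 = €13,887,547.20.
EBIT = €13,887,547.20 − €6,521,400 = €7,366,147.20. Interest = €1,847,600.00, so EBIT − I = €5,518,547.20.
DCL = contribution ÷ (EBIT − I) = €13,887,547.20 ÷ €5,518,547.20 = 2.5165.

2.52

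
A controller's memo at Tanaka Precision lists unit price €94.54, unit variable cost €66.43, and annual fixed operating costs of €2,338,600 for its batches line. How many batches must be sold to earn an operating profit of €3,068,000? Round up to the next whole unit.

192,338 batches

Unit CM = price − variable cost = €94.54 − €66.43 = €28.11.
Required volume = (fixed costs + target profit) ÷ CM = (€2,338,600 + €3,068,000) ÷ €28.11 = 192,337.25, so 192,338 batches.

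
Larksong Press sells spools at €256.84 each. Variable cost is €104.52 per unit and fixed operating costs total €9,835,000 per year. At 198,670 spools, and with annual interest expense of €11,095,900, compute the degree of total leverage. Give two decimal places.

At 198,670 units, contribution = 198,670 × €152.32 = €30,261,414.40.
EBIT = €30,261,414.40 − €9,835,000 = €20,426,414.40. Interest = €11,095,900.00, so EBIT − I = €9,330,514.40.
Degree of total leverage = total CM / (EBIT − interest) = €30,261,414.40 / €9,330,514.40 = 3.2433.

3.24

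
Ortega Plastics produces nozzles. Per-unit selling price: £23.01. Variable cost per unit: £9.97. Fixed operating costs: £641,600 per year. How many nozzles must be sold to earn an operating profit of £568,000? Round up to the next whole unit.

92,761 nozzles

Unit CM = price − variable cost = £23.01 − £9.97 = £13.04.
Required volume = (fixed costs + target profit) ÷ CM = (£641,600 + £568,000) ÷ £13.04 = 92,760.74, so 92,761 nozzles.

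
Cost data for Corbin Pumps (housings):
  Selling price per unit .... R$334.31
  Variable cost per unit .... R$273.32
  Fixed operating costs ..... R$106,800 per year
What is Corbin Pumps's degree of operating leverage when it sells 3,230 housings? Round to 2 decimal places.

2.18

Contribution at this volume is 3,230 × R$60.99 = R$196,997.70.
Operating income = contribution − fixed costs = R$196,997.70 − R$106,800 = R$90,197.70.
Degree of operating leverage = R$196,997.70 / R$90,197.70 = 2.1841.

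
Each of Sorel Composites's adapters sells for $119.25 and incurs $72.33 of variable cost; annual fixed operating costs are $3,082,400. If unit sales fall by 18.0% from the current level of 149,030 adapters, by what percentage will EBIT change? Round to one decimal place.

At 149,030 units, contribution = 149,030 × $46.92 = $6,992,487.60.
Subtracting fixed costs: EBIT = $6,992,487.60 − $3,082,400 = $3,910,087.60.
So DOL = total CM / EBIT = $6,992,487.60 / $3,910,087.60 = 1.7883.
%ΔEBIT = DOL × %ΔSales = 1.7883 × -18.0% = -32.2%.

-32.2%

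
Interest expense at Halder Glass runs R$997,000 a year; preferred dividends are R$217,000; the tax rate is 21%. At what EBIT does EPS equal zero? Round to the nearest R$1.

R$1,271,684

Grossing the preferred dividend up to pre-tax terms: R$217,000 / (1 − 0.21) = R$274,683.54.
EPS = 0 when EBIT covers interest plus the pre-tax preferred burden: R$997,000 + R$274,683.54 = R$1,271,683.54.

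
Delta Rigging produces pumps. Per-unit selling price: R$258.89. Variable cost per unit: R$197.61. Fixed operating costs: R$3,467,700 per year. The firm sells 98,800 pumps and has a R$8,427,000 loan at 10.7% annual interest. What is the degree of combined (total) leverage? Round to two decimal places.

3.59

Total contribution margin = 98,800 × R$61.28 = R$6,054,464.00.
EBIT = R$6,054,464.00 − R$3,467,700 = R$2,586,764.00. Interest = R$901,689.00.
DOL = R$6,054,464.00 ÷ R$2,586,764.00 = 2.3406; DFL = R$2,586,764.00 ÷ R$1,685,075.00 = 1.5351.
Combined leverage = 2.3406 × 1.5351 = 3.5931.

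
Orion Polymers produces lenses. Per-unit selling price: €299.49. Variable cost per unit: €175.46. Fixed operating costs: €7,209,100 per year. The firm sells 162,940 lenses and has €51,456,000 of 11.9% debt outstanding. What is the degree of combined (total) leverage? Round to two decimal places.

2.94

At 162,940 units, contribution = 162,940 × €124.03 = €20,209,448.20.
Subtracting fixed costs: EBIT = €20,209,448.20 − €7,209,100 = €13,000,348.20. Interest = €6,123,264.00.
DOL = €20,209,448.20 ÷ €13,000,348.20 = 1.5545; DFL = €13,000,348.20 ÷ €6,877,084.20 = 1.8904.
DCL = DOL × DFL = 1.5545 × 1.8904 = 2.9386.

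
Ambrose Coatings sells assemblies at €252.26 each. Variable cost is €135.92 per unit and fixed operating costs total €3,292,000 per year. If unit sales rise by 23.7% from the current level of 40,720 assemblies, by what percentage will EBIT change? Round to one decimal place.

At 40,720 units, contribution = 40,720 × €116.34 = €4,737,364.80.
Subtracting fixed costs: EBIT = €4,737,364.80 − €3,292,000 = €1,445,364.80.
Degree of operating leverage = €4,737,364.80 / €1,445,364.80 = 3.2776.
So EBIT moves 3.2776 × (+23.7%) = +77.7%.

+77.7%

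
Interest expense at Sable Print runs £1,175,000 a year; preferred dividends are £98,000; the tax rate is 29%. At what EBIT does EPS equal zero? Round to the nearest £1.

£1,313,028

Preferred dividends are paid after tax, so their pre-tax equivalent is £98,000 ÷ (1 − 0.29) = £138,028.17.
Financial break-even EBIT = interest + D_p ÷ (1 − t) = £1,175,000 + £138,028.17 = £1,313,028.17.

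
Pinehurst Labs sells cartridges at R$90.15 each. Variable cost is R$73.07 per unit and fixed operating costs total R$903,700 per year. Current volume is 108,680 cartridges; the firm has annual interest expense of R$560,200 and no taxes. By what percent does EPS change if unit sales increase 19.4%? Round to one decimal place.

Contribution at this volume is 108,680 × R$17.08 = R$1,856,254.40.
Subtracting fixed costs: EBIT = R$1,856,254.40 − R$903,700 = R$952,554.40.
After interest of R$560,200.00, pre-tax earnings = R$392,354.40.
Degree of combined leverage = contribution ÷ (EBIT − I) = R$1,856,254.40 ÷ R$392,354.40 = 4.7311.
%ΔEPS = DCL × %ΔSales = 4.7311 × +19.4% = +91.8%.

+91.8%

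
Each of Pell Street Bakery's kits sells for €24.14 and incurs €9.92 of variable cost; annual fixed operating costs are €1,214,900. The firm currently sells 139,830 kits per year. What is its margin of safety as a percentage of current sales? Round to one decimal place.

38.9%

Unit CM = price − variable cost = €24.14 − €9.92 = €14.22. Break-even units = €1,214,900 ÷ €14.22 = 85,436.01; break-even revenue = 85,436.01 × €24.14 = €2,062,425.18.
Actual sales revenue = 139,830 × €24.14 = €3,375,496.20.
Margin of safety = (€3,375,496.20 − €2,062,425.18) ÷ €3,375,496.20 = 38.9%.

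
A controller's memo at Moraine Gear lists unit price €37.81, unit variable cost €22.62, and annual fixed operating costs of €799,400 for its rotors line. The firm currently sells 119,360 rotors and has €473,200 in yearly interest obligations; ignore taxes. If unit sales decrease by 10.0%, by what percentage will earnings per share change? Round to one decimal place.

Total contribution margin = 119,360 × €15.19 = €1,813,078.40.
Operating income = contribution − fixed costs = €1,813,078.40 − €799,400 = €1,013,678.40.
After interest of €473,200.00, pre-tax earnings = €540,478.40.
Degree of combined leverage = contribution ÷ (EBIT − I) = €1,813,078.40 ÷ €540,478.40 = 3.3546.
%ΔEPS = DCL × %ΔSales = 3.3546 × -10.0% = -33.5%.

-33.5%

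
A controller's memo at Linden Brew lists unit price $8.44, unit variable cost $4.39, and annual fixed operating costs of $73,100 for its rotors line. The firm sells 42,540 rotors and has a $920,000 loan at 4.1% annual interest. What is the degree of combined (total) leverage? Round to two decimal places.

Total contribution margin = 42,540 × $4.05 = $172,287.00.
Subtracting fixed costs: EBIT = $172,287.00 − $73,100 = $99,187.00. Interest = $37,720.00.
DOL = $172,287.00 ÷ $99,187.00 = 1.7370; DFL = $99,187.00 ÷ $61,467.00 = 1.6137.
DCL = DOL × DFL = 1.7370 × 1.6137 = 2.8030.

2.80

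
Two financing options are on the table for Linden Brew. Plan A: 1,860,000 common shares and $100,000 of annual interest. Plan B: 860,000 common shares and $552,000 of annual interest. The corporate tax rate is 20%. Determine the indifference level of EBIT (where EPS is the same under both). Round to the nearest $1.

At indifference, (EBIT − 100,000)(1 − t)/1,860,000 = (EBIT − 552,000)(1 − t)/860,000.
Cancelling (1 − t) and cross-multiplying: 860,000·(EBIT − 100,000) = 1,860,000·(EBIT − 552,000).
EBIT × (1,860,000 − 860,000) = 552,000 × 1,860,000 − 100,000 × 860,000 = 940,720,000,000, so EBIT = 940,720,000,000 ÷ 1,000,000 = 940,720.00.

$940,720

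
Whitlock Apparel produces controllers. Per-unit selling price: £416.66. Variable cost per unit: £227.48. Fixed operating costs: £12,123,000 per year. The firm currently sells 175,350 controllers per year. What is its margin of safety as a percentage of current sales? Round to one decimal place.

Each unit contributes £416.66 − £227.48 = £189.18. Break-even units = £12,123,000 ÷ £189.18 = 64,081.83; break-even revenue = 64,081.83 × £416.66 = £26,700,333.97.
Current sales = 175,350 × £416.66 = £73,061,331.00.
Margin of safety = (£73,061,331.00 − £26,700,333.97) ÷ £73,061,331.00 = 63.5%.

63.5%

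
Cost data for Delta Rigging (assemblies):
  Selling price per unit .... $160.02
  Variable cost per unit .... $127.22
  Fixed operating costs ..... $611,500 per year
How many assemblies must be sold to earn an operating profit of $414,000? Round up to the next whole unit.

Each unit contributes $160.02 − $127.22 = $32.80.
Need Q such that Q × $32.80 − $611,500 = $414,000, i.e. Q = $1,025,500 / $32.80 = 31,265.24 → 31,266.

31,266 assemblies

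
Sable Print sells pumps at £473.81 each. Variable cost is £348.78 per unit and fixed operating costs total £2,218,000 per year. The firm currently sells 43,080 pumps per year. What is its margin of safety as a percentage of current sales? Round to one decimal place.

Each unit contributes £473.81 − £348.78 = £125.03. Break-even units = £2,218,000 ÷ £125.03 = 17,739.74; break-even revenue = 17,739.74 × £473.81 = £8,405,267.38.
Actual sales revenue = 43,080 × £473.81 = £20,411,734.80.
Margin of safety = (£20,411,734.80 − £8,405,267.38) ÷ £20,411,734.80 = 58.8%.

58.8%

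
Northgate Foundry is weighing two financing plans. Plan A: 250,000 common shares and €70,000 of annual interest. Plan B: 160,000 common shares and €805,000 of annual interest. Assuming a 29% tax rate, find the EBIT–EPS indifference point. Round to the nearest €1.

Set EPS_A = EPS_B: (EBIT − €70,000)(1 − 0.29) ÷ 250,000 = (EBIT − €805,000)(1 − 0.29) ÷ 160,000.
The (1 − t) factor cancels: (EBIT − 70,000) × 160,000 = (EBIT − 805,000) × 250,000.
Solving, EBIT = (805,000·250,000 − 70,000·160,000) / (250,000 − 160,000) = 190,050,000,000 / 90,000 = 2,111,666.67.

€2,111,667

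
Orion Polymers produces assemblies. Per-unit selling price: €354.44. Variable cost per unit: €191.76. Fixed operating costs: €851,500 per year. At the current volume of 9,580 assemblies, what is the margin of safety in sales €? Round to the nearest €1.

Unit CM = price − variable cost = €354.44 − €191.76 = €162.68. Break-even units = €851,500 ÷ €162.68 = 5,234.20; break-even revenue = 5,234.20 × €354.44 = €1,855,210.60.
Current sales = 9,580 × €354.44 = €3,395,535.20.
Margin of safety = €3,395,535.20 − €1,855,210.60 = €1,540,325.

€1,540,325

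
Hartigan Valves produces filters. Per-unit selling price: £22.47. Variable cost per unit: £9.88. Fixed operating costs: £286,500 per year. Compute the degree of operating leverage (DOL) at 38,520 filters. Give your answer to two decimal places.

2.44

At 38,520 units, contribution = 38,520 × £12.59 = £484,966.80.
EBIT = £484,966.80 − £286,500 = £198,466.80.
DOL = contribution ÷ EBIT = £484,966.80 ÷ £198,466.80 = 2.4436.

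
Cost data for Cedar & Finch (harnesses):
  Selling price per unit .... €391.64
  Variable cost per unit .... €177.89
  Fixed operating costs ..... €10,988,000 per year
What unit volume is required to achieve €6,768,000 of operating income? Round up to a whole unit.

Contribution margin per unit = €391.64 − €177.89 = €213.75.
Required volume = (fixed costs + target profit) ÷ CM = (€10,988,000 + €6,768,000) ÷ €213.75 = 83,069.01, so 83,070 harnesses.

83,070 harnesses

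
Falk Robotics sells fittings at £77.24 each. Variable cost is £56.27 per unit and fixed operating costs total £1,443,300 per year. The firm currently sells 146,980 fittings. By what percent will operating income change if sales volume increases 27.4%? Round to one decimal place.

+51.5%

Contribution at this volume is 146,980 × £20.97 = £3,082,170.60.
Operating income = contribution − fixed costs = £3,082,170.60 − £1,443,300 = £1,638,870.60.
DOL = contribution ÷ EBIT = £3,082,170.60 ÷ £1,638,870.60 = 1.8807.
Operating income changes by 1.8807 × +27.4% = +51.5%.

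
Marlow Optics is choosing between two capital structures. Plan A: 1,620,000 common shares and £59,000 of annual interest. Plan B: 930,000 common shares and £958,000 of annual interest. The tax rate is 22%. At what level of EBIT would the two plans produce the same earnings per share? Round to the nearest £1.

At indifference, (EBIT − 59,000)(1 − t)/1,620,000 = (EBIT − 958,000)(1 − t)/930,000.
The (1 − t) factor cancels: (EBIT − 59,000) × 930,000 = (EBIT − 958,000) × 1,620,000.
EBIT × (1,620,000 − 930,000) = 958,000 × 1,620,000 − 59,000 × 930,000 = 1,497,090,000,000, so EBIT = 1,497,090,000,000 ÷ 690,000 = 2,169,695.65.

£2,169,696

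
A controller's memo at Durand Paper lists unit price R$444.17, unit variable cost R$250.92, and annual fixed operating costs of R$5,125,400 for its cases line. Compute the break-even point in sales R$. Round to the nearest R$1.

Contribution margin per unit = R$444.17 − R$250.92 = R$193.25, a CM ratio of R$193.25 ÷ R$444.17 = 0.4351.
Break-even revenue = fixed costs × price ÷ CM = R$5,125,400 × R$444.17 ÷ R$193.25 = R$11,780,331.

R$11,780,331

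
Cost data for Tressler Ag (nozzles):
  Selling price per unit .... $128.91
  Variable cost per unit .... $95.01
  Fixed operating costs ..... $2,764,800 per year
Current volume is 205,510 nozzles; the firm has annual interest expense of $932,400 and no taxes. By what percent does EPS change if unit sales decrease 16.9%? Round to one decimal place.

-36.0%

Total contribution margin = 205,510 × $33.90 = $6,966,789.00.
Subtracting fixed costs: EBIT = $6,966,789.00 − $2,764,800 = $4,201,989.00.
After interest of $932,400.00, pre-tax earnings = $3,269,589.00.
DCL = total CM / (EBIT − I) = $6,966,789.00 / $3,269,589.00 = 2.1308.
%ΔEPS = DCL × %ΔSales = 2.1308 × -16.9% = -36.0%.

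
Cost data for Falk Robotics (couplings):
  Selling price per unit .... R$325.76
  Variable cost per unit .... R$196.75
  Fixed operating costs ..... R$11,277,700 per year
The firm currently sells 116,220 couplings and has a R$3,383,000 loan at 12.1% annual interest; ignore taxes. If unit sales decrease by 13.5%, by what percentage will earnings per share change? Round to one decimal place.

Contribution at this volume is 116,220 × R$129.01 = R$14,993,542.20.
EBIT = R$14,993,542.20 − R$11,277,700 = R$3,715,842.20.
Interest = R$409,343.00, so EBIT − I = R$3,306,499.20.
Degree of combined leverage = contribution ÷ (EBIT − I) = R$14,993,542.20 ÷ R$3,306,499.20 = 4.5346.
%ΔEPS = DCL × %ΔSales = 4.5346 × -13.5% = -61.2%.

-61.2%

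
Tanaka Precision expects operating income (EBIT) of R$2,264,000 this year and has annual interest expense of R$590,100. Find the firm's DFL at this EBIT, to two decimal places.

1.35

Annual interest charges come to R$590,100.00.
DFL = EBIT ÷ (EBIT − I) = R$2,264,000 ÷ (R$2,264,000 − R$590,100.00) = R$2,264,000 ÷ R$1,673,900.00 = 1.3525.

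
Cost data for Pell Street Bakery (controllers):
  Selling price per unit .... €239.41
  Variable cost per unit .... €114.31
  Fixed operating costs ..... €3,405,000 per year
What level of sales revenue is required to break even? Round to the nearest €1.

€6,516,315

CM per unit = €239.41 − €114.31 = €125.10; CM ratio = €125.10 / €239.41 = 0.5225.
Break-even sales = FC ÷ CM ratio = €3,405,000 × €239.41 / €125.10 = €6,516,315.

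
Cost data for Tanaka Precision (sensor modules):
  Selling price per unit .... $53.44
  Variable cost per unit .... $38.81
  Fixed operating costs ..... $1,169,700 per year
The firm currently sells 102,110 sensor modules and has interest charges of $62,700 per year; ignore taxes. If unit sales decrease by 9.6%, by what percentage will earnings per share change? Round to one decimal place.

-54.8%

Total contribution margin = 102,110 × $14.63 = $1,493,869.30.
EBIT = $1,493,869.30 − $1,169,700 = $324,169.30.
After interest of $62,700.00, pre-tax earnings = $261,469.30.
DCL = total CM / (EBIT − I) = $1,493,869.30 / $261,469.30 = 5.7134.
EPS therefore changes by 5.7134 × (-9.6%) = -54.8%.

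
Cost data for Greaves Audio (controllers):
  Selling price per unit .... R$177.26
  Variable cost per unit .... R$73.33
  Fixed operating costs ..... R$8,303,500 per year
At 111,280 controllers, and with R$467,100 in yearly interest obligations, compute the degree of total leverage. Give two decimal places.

4.14

At 111,280 units, contribution = 111,280 × R$103.93 = R$11,565,330.40.
Operating income = contribution − fixed costs = R$11,565,330.40 − R$8,303,500 = R$3,261,830.40. Interest = R$467,100.00.
DOL = R$11,565,330.40 ÷ R$3,261,830.40 = 3.5457; DFL = R$3,261,830.40 ÷ R$2,794,730.40 = 1.1671.
Combined leverage = 3.5457 × 1.1671 = 4.1382.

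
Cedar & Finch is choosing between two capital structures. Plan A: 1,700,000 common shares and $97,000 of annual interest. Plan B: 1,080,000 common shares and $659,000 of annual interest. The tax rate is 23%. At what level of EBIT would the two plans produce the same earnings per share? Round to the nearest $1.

At indifference, (EBIT − 97,000)(1 − t)/1,700,000 = (EBIT − 659,000)(1 − t)/1,080,000.
Cancelling (1 − t) and cross-multiplying: 1,080,000·(EBIT − 97,000) = 1,700,000·(EBIT − 659,000).
EBIT × (1,700,000 − 1,080,000) = 659,000 × 1,700,000 − 97,000 × 1,080,000 = 1,015,540,000,000, so EBIT = 1,015,540,000,000 ÷ 620,000 = 1,637,967.74.

$1,637,968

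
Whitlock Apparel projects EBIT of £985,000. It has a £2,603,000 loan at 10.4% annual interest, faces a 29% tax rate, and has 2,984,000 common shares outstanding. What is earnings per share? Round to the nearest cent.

Pre-tax income = £985,000 − £270,712.00 = £714,288.00.
After tax at 29%: net income = £714,288.00 × 0.71 = £507,144.48.
Per share: £507,144.48 / 2,984,000 shares = £0.17.

£0.17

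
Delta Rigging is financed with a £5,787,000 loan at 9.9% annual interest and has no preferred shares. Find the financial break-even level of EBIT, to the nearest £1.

£572,913

Annual interest = 9.9% × £5,787,000 = £572,913.00.
Without preferred stock the financial break-even is simply EBIT = interest = £572,913.00.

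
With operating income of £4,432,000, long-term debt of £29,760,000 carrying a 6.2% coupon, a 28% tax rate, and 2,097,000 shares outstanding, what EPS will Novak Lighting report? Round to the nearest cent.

Interest = £1,845,120.00, so EBT = £4,432,000 − £1,845,120.00 = £2,586,880.00.
Net income = £2,586,880.00 × (1 − 0.28) = £1,862,553.60.
Per share: £1,862,553.60 / 2,097,000 shares = £0.89.

£0.89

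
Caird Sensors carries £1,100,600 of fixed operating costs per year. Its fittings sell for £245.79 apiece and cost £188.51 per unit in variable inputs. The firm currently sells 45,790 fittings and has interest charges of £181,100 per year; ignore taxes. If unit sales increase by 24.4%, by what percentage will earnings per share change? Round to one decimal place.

+47.7%

Total contribution margin = 45,790 × £57.28 = £2,622,851.20.
Subtracting fixed costs: EBIT = £2,622,851.20 − £1,100,600 = £1,522,251.20.
After interest of £181,100.00, pre-tax earnings = £1,341,151.20.
Degree of combined leverage = contribution ÷ (EBIT − I) = £2,622,851.20 ÷ £1,341,151.20 = 1.9557.
EPS therefore changes by 1.9557 × (+24.4%) = +47.7%.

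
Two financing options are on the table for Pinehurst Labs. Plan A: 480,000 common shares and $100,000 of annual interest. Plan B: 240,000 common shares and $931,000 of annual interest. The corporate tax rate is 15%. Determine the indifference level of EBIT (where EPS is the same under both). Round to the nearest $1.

$1,762,000

At indifference, (EBIT − 100,000)(1 − t)/480,000 = (EBIT − 931,000)(1 − t)/240,000.
The (1 − t) factor cancels: (EBIT − 100,000) × 240,000 = (EBIT − 931,000) × 480,000.
Solving, EBIT = (931,000·480,000 − 100,000·240,000) / (480,000 − 240,000) = 422,880,000,000 / 240,000 = 1,762,000.00.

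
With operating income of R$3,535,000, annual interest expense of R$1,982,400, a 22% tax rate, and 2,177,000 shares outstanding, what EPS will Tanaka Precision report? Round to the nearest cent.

Pre-tax income = R$3,535,000 − R$1,982,400.00 = R$1,552,600.00.
Net income = R$1,552,600.00 × (1 − 0.22) = R$1,211,028.00.
Per share: R$1,211,028.00 / 2,177,000 shares = R$0.56.

R$0.56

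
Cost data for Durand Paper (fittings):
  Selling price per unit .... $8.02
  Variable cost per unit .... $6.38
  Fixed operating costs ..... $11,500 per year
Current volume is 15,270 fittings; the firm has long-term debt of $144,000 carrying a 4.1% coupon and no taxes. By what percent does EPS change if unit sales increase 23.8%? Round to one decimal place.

+78.0%

Total contribution margin = 15,270 × $1.64 = $25,042.80.
EBIT = $25,042.80 − $11,500 = $13,542.80.
Interest = $5,904.00, so EBIT − I = $7,638.80.
Degree of combined leverage = contribution ÷ (EBIT − I) = $25,042.80 ÷ $7,638.80 = 3.2784.
%ΔEPS = DCL × %ΔSales = 3.2784 × +23.8% = +78.0%.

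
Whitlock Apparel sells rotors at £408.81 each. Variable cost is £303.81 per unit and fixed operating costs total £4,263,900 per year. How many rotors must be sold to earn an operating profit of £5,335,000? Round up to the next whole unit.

91,419 rotors

Unit CM = price − variable cost = £408.81 − £303.81 = £105.00.
Units = (FC + target) / CM = (£4,263,900 + £5,335,000) / £105.00 = 91,418.10, so 91,419 rotors.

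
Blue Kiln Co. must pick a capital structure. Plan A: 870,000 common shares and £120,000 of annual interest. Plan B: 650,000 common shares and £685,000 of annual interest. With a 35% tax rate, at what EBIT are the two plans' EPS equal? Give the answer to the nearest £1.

At indifference, (EBIT − 120,000)(1 − t)/870,000 = (EBIT − 685,000)(1 − t)/650,000.
Cancelling (1 − t) and cross-multiplying: 650,000·(EBIT − 120,000) = 870,000·(EBIT − 685,000).
Solving, EBIT = (685,000·870,000 − 120,000·650,000) / (870,000 − 650,000) = 517,950,000,000 / 220,000 = 2,354,318.18.

£2,354,318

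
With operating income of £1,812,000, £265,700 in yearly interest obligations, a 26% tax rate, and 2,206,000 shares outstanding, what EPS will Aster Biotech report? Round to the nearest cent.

Pre-tax income = £1,812,000 − £265,700.00 = £1,546,300.00.
After tax at 26%: net income = £1,546,300.00 × 0.74 = £1,144,262.00.
EPS = £1,144,262.00 ÷ 2,206,000 = £0.52.

£0.52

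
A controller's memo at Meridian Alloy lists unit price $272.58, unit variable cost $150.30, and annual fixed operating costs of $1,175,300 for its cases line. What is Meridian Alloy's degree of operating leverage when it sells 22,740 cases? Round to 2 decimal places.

1.73

At 22,740 units, contribution = 22,740 × $122.28 = $2,780,647.20.
Operating income = contribution − fixed costs = $2,780,647.20 − $1,175,300 = $1,605,347.20.
Degree of operating leverage = $2,780,647.20 / $1,605,347.20 = 1.7321.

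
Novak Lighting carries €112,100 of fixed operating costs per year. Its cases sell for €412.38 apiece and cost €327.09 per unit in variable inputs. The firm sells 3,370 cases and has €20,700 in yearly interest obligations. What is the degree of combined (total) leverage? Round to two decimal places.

Total contribution margin = 3,370 × €85.29 = €287,427.30.
Subtracting fixed costs: EBIT = €287,427.30 − €112,100 = €175,327.30. Interest = €20,700.00, so EBIT − I = €154,627.30.
DCL = contribution ÷ (EBIT − I) = €287,427.30 ÷ €154,627.30 = 1.8588.

1.86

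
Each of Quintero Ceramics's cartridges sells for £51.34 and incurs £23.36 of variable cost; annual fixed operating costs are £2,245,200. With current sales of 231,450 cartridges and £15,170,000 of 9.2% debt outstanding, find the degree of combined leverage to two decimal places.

2.28

Total contribution margin = 231,450 × £27.98 = £6,475,971.00.
EBIT = £6,475,971.00 − £2,245,200 = £4,230,771.00. Interest = £1,395,640.00, so EBIT − I = £2,835,131.00.
Degree of total leverage = total CM / (EBIT − interest) = £6,475,971.00 / £2,835,131.00 = 2.2842.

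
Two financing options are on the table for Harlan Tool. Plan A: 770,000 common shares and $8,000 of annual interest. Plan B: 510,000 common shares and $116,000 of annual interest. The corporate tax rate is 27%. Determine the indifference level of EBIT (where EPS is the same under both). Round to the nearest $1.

Set EPS_A = EPS_B: (EBIT − $8,000)(1 − 0.27) ÷ 770,000 = (EBIT − $116,000)(1 − 0.27) ÷ 510,000.
Cancelling (1 − t) and cross-multiplying: 510,000·(EBIT − 8,000) = 770,000·(EBIT − 116,000).
Solving, EBIT = (116,000·770,000 − 8,000·510,000) / (770,000 − 510,000) = 85,240,000,000 / 260,000 = 327,846.15.

$327,846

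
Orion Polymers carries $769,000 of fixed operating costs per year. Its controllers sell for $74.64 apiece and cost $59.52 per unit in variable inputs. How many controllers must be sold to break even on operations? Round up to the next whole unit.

50,860 controllers

Each unit contributes $74.64 − $59.52 = $15.12.
Break-even Q = $769,000 / $15.12 = 50,859.79 → 50,860 controllers.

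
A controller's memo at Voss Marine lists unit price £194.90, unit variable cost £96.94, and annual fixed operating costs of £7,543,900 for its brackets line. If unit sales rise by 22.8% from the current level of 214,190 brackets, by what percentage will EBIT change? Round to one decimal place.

+35.6%

Total contribution margin = 214,190 × £97.96 = £20,982,052.40.
Subtracting fixed costs: EBIT = £20,982,052.40 − £7,543,900 = £13,438,152.40.
DOL = contribution ÷ EBIT = £20,982,052.40 ÷ £13,438,152.40 = 1.5614.
Operating income changes by 1.5614 × +22.8% = +35.6%.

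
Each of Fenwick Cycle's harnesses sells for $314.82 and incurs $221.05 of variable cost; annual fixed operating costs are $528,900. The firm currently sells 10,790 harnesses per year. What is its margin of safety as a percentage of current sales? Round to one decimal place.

47.7%

Each unit contributes $314.82 − $221.05 = $93.77. Break-even units = $528,900 ÷ $93.77 = 5,640.40; break-even revenue = 5,640.40 × $314.82 = $1,775,709.69.
Actual sales revenue = 10,790 × $314.82 = $3,396,907.80.
Margin of safety = ($3,396,907.80 − $1,775,709.69) ÷ $3,396,907.80 = 47.7%.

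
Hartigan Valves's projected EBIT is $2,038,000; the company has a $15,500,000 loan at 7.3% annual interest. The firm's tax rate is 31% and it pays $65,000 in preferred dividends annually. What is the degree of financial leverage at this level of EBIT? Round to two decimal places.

Annual interest charges come to $1,131,500.00.
Pre-tax preferred-dividend burden = $65,000 ÷ (1 − 0.31) = $94,202.90.
DFL = EBIT ÷ [EBIT − I − D_p/(1−t)] = $2,038,000 ÷ [$2,038,000 − $1,131,500.00 − $94,202.90] = $2,038,000 ÷ $812,297.10 = 2.5089.

2.51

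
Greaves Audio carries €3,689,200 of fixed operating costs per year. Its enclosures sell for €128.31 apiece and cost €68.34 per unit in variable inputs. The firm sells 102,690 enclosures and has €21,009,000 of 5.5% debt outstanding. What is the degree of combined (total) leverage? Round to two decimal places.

At 102,690 units, contribution = 102,690 × €59.97 = €6,158,319.30.
Subtracting fixed costs: EBIT = €6,158,319.30 − €3,689,200 = €2,469,119.30. Interest = €1,155,495.00.
DOL = €6,158,319.30 ÷ €2,469,119.30 = 2.4941; DFL = €2,469,119.30 ÷ €1,313,624.30 = 1.8796.
DCL = DOL × DFL = 2.4941 × 1.8796 = 4.6879.

4.69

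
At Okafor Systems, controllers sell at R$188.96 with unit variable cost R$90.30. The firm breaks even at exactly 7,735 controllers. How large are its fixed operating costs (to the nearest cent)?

Unit CM = price − variable cost = R$188.96 − R$90.30 = R$98.66.
Fixed costs = break-even units × CM = 7,735 × R$98.66 = R$763,135.10.

R$763,135.10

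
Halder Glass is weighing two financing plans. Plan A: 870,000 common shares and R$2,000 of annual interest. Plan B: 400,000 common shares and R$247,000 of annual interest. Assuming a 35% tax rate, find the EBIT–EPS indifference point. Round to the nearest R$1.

R$455,511

Set EPS_A = EPS_B: (EBIT − R$2,000)(1 − 0.35) ÷ 870,000 = (EBIT − R$247,000)(1 − 0.35) ÷ 400,000.
Cancelling (1 − t) and cross-multiplying: 400,000·(EBIT − 2,000) = 870,000·(EBIT − 247,000).
EBIT × (870,000 − 400,000) = 247,000 × 870,000 − 2,000 × 400,000 = 214,090,000,000, so EBIT = 214,090,000,000 ÷ 470,000 = 455,510.64.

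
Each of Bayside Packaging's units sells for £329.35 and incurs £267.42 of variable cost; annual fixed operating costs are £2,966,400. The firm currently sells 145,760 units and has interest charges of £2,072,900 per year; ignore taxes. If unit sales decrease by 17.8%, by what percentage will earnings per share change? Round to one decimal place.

-40.3%

At 145,760 units, contribution = 145,760 × £61.93 = £9,026,916.80.
Subtracting fixed costs: EBIT = £9,026,916.80 − £2,966,400 = £6,060,516.80.
Interest = £2,072,900.00, so EBIT − I = £3,987,616.80.
Degree of combined leverage = contribution ÷ (EBIT − I) = £9,026,916.80 ÷ £3,987,616.80 = 2.2637.
%ΔEPS = DCL × %ΔSales = 2.2637 × -17.8% = -40.3%.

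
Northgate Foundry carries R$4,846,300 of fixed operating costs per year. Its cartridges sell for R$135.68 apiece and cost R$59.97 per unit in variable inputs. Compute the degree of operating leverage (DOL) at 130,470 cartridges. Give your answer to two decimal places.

1.96

Contribution at this volume is 130,470 × R$75.71 = R$9,877,883.70.
EBIT = R$9,877,883.70 − R$4,846,300 = R$5,031,583.70.
DOL = contribution ÷ EBIT = R$9,877,883.70 ÷ R$5,031,583.70 = 1.9632.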